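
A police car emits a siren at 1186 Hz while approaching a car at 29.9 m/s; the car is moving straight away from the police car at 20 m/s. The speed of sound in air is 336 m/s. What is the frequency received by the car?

1224 Hz

With source approaching and observer receding, f' = f · (v − v_o)/(v − v_s).
f' = 1186 × (336 − 20)/(336 − 29.9) = 1186 × 316/306.1 ≈ 1224 Hz.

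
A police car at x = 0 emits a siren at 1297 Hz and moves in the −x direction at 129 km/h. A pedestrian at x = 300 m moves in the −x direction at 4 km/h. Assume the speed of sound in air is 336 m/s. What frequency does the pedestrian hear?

1176 Hz

129 km/h = 35.83 m/s; 4 km/h = 1.111 m/s.
The observer lies on the +x side, so the source is heading away from the observer and the observer is heading toward the source.
Both move, so f' = f · (v + v_o)/(v + v_s).
f' = 1297 × (336 + 1.111)/(336 + 35.83) = 1297 × 337.11/371.83 ≈ 1176 Hz.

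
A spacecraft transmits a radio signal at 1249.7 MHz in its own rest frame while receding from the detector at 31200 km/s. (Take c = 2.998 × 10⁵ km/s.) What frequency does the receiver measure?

1125.8 MHz

β = v/c = 31200/299800 = 0.1041.
Relativistic Doppler for frequency: f' = f₀ · √((1 − β)/(1 + β)).
f' = 1249.7 × √(0.8959/1.1041) = 1249.7 × 0.90082 ≈ 1125.8 MHz.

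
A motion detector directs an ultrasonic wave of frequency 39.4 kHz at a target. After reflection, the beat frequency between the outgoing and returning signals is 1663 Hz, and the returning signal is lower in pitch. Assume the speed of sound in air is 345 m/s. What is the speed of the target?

7.4 m/s

Double Doppler shift off a moving reflector: f₂ = f₀ · (v + u)/(v − u) (u > 0 toward emitter).
Returning signal is lower, so f₂ = f₀ − Δf = 39400 − 1663 = 37737 Hz.
Rearranging, u = v · (f₂ − f₀)/(f₂ + f₀) = 345 × -1663/77137 ≈ -7.4 m/s.
So the target is moving at 7.4 m/s away from the emitter.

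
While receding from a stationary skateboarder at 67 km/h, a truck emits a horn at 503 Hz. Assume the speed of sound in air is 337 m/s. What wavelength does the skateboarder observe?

67 km/h = 18.61 m/s.
With the source moving away from a stationary observer, f' = f · v/(v + v_s).
f' = 503 × 337/(337 + 18.61) ≈ 477 Hz.
λ' = v/f' = 337/476.675 ≈ 70.7 cm.

70.7 cm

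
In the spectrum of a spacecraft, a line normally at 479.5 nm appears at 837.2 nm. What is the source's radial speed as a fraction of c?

λ'/λ₀ = 1.7460 > 1 (redshift), so the source is receding.
λ'/λ₀ = √((1 + β)/(1 − β)) for a receding source ⇒ β = (r² − 1)/(r² + 1) with r = λ'/λ₀.
β = (3.0485 − 1)/(3.0485 + 1) ≈ 0.506.

0.506c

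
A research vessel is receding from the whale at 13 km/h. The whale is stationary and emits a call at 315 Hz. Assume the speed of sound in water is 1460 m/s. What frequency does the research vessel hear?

13 km/h = 3.611 m/s.
Only the observer moves, away from the source, so f' = f · (v − v_o)/v.
f' = 315 × (1460 − 3.611)/1460 = 315 × 1456.4/1460 ≈ 314 Hz.

314 Hz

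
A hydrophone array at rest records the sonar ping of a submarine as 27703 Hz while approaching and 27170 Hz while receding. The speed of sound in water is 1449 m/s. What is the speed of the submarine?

f₁/f₂ = (v + v_s)/(v − v_s), so v_s = v · (f₁ − f₂)/(f₁ + f₂).
v_s = 1449 × (27703 − 27170)/(27703 + 27170) = 1449 × 533/54873 ≈ 14.1 m/s.

14.1 m/s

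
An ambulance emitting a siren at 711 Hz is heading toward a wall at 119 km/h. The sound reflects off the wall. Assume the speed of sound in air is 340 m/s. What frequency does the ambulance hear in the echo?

864 Hz

119 km/h = 33.06 m/s.
The wall receives the sound from a moving source: f₁ = f₀ · v/(v − v_e) = 711 × 340/306.94 ≈ 788 Hz.
On the return leg the ambulance is a moving observer: f₂ = f₁ · (v + v_e)/v = 788 × 373.06/340 ≈ 864 Hz.
Equivalently f₂ = f₀ · (v + v_e)/(v − v_e).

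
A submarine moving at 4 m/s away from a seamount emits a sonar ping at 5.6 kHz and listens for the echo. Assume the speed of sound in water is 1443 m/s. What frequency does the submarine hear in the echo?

The seamount receives the sound from a moving source: f₁ = f₀ · v/(v + v_e) = 5.6 × 1443/1447 ≈ 5.58 kHz.
On the return leg the submarine is a moving observer: f₂ = f₁ · (v − v_e)/v = 5.58 × 1439/1443 ≈ 5.57 kHz.
Equivalently f₂ = f₀ · (v − v_e)/(v + v_e).

5.57 kHz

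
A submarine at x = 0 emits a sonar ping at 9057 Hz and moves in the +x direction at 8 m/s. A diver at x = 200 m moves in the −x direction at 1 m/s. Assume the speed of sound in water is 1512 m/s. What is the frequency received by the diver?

The observer lies on the +x side, so the source is heading toward the observer and the observer is heading toward the source.
With source approaching and observer approaching, f' = f · (v + v_o)/(v − v_s).
f' = 9057 × (1512 + 1)/(1512 − 8) = 9057 × 1513/1504 ≈ 9111 Hz.

9111 Hz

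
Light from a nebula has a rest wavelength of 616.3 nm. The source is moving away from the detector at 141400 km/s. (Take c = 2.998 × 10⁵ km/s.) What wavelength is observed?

1028.6 nm

β = v/c = 141400/299800 = 0.4716.
Relativistic Doppler for wavelength: λ' = λ₀ · √((1 + β)/(1 − β)).
λ' = 616.3 × √(1.4716/0.5284) = 616.3 × 1.66894 ≈ 1028.6 nm.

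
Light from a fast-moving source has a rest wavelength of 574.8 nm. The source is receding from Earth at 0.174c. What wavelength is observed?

685.3 nm

Relativistic Doppler for wavelength: λ' = λ₀ · √((1 + β)/(1 − β)).
λ' = 574.8 × √(1.1740/0.8260) = 574.8 × 1.19219 ≈ 685.3 nm.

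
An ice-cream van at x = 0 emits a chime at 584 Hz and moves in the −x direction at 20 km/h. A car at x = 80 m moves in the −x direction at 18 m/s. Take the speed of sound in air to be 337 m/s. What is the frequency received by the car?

605 Hz

20 km/h = 5.556 m/s.
The observer lies on the +x side, so the source is heading away from the observer and the observer is heading toward the source.
General Doppler shift: f' = f · (v + v_o)/(v + v_s).
f' = 584 × (337 + 18)/(337 + 5.556) = 584 × 355/342.56 ≈ 605 Hz.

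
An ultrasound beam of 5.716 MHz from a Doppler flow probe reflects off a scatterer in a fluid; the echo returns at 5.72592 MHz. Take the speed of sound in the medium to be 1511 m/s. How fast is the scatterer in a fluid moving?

1.31 m/s

Double Doppler shift off a moving reflector: f₂ = f₀ · (v + u)/(v − u) (u > 0 toward emitter).
Rearranging, u = v · (f₂ − f₀)/(f₂ + f₀) = 1511 × 0.00992/11.44192 ≈ 1.31 m/s.
So the scatterer in a fluid is moving at 1.31 m/s toward the emitter.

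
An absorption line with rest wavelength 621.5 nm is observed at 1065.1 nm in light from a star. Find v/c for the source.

λ'/λ₀ = 1.7138 > 1 (redshift), so the source is receding.
λ'/λ₀ = √((1 + β)/(1 − β)) for a receding source ⇒ β = (r² − 1)/(r² + 1) with r = λ'/λ₀.
β = (2.9370 − 1)/(2.9370 + 1) ≈ 0.492.

0.492c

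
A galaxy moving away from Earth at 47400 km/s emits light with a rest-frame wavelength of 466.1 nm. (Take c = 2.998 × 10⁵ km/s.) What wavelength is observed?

546.7 nm

β = v/c = 47400/299800 = 0.1581.
Relativistic Doppler for wavelength: λ' = λ₀ · √((1 + β)/(1 − β)).
λ' = 466.1 × √(1.1581/0.8419) = 466.1 × 1.17286 ≈ 546.7 nm.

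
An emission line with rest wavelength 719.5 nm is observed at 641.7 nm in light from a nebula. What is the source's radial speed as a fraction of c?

λ'/λ₀ = 0.8919 < 1 (blueshift), so the source is approaching.
λ'/λ₀ = √((1 − β)/(1 + β)) for an approaching source ⇒ β = (1 − r²)/(1 + r²) with r = λ'/λ₀.
β = (1 − 0.7954)/(1 + 0.7954) ≈ 0.114.

0.114c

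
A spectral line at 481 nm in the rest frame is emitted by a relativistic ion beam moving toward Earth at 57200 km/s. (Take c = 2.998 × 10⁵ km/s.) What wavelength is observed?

β = v/c = 57200/299800 = 0.1908.
Relativistic Doppler for wavelength: λ' = λ₀ · √((1 − β)/(1 + β)).
λ' = 481 × √(0.8092/1.1908) = 481 × 0.82435 ≈ 396.5 nm.

396.5 nm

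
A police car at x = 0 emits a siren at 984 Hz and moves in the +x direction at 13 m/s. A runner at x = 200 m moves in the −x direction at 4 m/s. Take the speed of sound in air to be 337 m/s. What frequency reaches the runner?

The observer lies on the +x side, so the source is heading toward the observer and the observer is heading toward the source.
With source approaching and observer approaching, f' = f · (v + v_o)/(v − v_s).
f' = 984 × (337 + 4)/(337 − 13) = 984 × 341/324 ≈ 1036 Hz.

1036 Hz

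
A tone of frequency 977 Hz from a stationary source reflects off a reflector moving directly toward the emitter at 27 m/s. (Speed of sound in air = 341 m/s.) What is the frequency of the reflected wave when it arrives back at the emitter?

The reflector first receives the wave as a moving observer: f₁ = f₀ · (v + u)/v = 977 × (341 + 27)/341 ≈ 1054 Hz.
On reflection it acts as a source moving toward the stationary detector: f₂ = f₁ · v/(v − u) = 1054 × 341/314 ≈ 1145 Hz.
Equivalently f₂ = f₀ · (v + u)/(v − u).

1145 Hz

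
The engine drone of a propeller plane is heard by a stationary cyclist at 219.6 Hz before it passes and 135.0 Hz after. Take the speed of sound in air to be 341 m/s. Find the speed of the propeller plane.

f₁/f₂ = (v + v_s)/(v − v_s), so v_s = v · (f₁ − f₂)/(f₁ + f₂).
v_s = 341 × (219.6 − 135.0)/(219.6 + 135.0) = 341 × 84.6/354.6 ≈ 81 m/s.

81 m/s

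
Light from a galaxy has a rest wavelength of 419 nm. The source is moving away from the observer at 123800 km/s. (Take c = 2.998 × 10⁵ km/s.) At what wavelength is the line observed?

β = v/c = 123800/299800 = 0.4129.
Relativistic Doppler for wavelength: λ' = λ₀ · √((1 + β)/(1 − β)).
λ' = 419 × √(1.4129/0.5871) = 419 × 1.55139 ≈ 650.0 nm.

650.0 nm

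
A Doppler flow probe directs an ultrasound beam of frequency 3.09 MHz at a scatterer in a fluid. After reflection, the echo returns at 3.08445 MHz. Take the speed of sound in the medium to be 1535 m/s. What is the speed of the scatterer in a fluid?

Double Doppler shift off a moving reflector: f₂ = f₀ · (v + u)/(v − u) (u > 0 toward emitter).
Rearranging, u = v · (f₂ − f₀)/(f₂ + f₀) = 1535 × -0.00555/6.17445 ≈ -1.38 m/s.
So the scatterer in a fluid is moving at 1.38 m/s away from the emitter.

1.38 m/s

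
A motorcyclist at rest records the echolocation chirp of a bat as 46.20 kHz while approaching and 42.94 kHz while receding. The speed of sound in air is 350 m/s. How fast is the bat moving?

12.8 m/s

f₁/f₂ = (v + v_s)/(v − v_s), so v_s = v · (f₁ − f₂)/(f₁ + f₂).
v_s = 350 × (46.20 − 42.94)/(46.20 + 42.94) = 350 × 3.26/89.14 ≈ 12.8 m/s.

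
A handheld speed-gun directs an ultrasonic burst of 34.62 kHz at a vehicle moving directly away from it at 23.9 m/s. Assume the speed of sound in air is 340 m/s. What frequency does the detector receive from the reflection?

At the vehicle (a moving observer), f₁ = f₀ · (v − u)/v = 34.62 × 316.1/340 ≈ 32.2 kHz.
On reflection it acts as a source moving away from the stationary detector: f₂ = f₁ · v/(v + u) = 32.2 × 340/363.9 ≈ 30.1 kHz.
Equivalently f₂ = f₀ · (v − u)/(v + u).

30.1 kHz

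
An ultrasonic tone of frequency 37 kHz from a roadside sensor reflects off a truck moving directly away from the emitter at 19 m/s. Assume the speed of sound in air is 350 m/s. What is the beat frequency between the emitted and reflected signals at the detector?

3810 Hz

At the truck (a moving observer), f₁ = f₀ · (v − u)/v = 37 × 331/350 ≈ 34.99 kHz.
On reflection it acts as a source moving away from the stationary detector: f₂ = f₁ · v/(v + u) = 34.99 × 350/369 ≈ 33.19 kHz.
Beat frequency (with f₀ = 37000 Hz): |f₂ − f₀| = 2u·f₀/(v + u) = 2 × 19 × 37000/369 ≈ 3810 Hz.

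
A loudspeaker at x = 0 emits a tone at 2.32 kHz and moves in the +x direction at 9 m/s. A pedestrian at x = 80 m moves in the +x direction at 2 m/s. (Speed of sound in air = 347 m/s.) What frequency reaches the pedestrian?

2.37 kHz

The observer lies on the +x side, so the source is heading toward the observer and the observer is heading away from the source.
Both move, so f' = f · (v − v_o)/(v − v_s).
f' = 2.32 × (347 − 2)/(347 − 9) = 2.32 × 345/338 ≈ 2.37 kHz.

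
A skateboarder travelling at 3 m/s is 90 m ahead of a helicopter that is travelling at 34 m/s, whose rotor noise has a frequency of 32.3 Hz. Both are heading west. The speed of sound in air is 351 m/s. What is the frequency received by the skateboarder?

35.5 Hz

The skateboarder is ahead, so the helicopter is moving toward it while the skateboarder is moving away from the helicopter.
General Doppler shift: f' = f · (v − v_o)/(v − v_s).
f' = 32.3 × (351 − 3)/(351 − 34) = 32.3 × 348/317 ≈ 35.5 Hz.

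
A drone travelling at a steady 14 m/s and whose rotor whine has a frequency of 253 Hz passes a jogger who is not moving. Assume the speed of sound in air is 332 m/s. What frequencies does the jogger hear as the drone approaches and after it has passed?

264 Hz approaching; 243 Hz receding

Approaching: f₁ = f · v/(v − v_s) = 253 × 332/318 ≈ 264 Hz.
Receding: f₂ = f · v/(v + v_s) = 253 × 332/346 ≈ 243 Hz.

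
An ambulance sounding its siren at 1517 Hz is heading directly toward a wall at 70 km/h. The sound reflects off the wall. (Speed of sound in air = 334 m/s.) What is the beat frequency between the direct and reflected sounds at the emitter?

70 km/h = 19.44 m/s.
The wall receives the sound from a moving source: f₁ = f₀ · v/(v − v_e) = 1517 × 334/314.56 ≈ 1610.8 Hz.
On the return leg the ambulance is a moving observer: f₂ = f₁ · (v + v_e)/v = 1610.8 × 353.44/334 ≈ 1704.5 Hz.
Beat against the emitted tone: |f₂ − f₀| = 2v_e·f₀/(v − v_e) = 2 × 19.44 × 1517/314.56 ≈ 188 Hz.

188 Hz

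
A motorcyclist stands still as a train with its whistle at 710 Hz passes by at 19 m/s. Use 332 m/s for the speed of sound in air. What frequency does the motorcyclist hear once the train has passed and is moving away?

Receding: f₂ = f · v/(v + v_s) = 710 × 332/351 ≈ 672 Hz.

672 Hz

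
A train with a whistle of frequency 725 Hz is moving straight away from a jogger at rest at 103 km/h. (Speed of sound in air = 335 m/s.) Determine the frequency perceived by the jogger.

668 Hz

103 km/h = 28.61 m/s.
With the source moving away from a stationary observer, f' = f · v/(v + v_s).
f' = 725 × 335/(335 + 28.61) = 725 × 335/363.6 ≈ 668 Hz.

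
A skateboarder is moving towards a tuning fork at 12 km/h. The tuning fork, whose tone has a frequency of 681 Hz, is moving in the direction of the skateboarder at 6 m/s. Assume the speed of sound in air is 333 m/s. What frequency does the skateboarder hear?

12 km/h = 3.333 m/s.
Both move, so f' = f · (v + v_o)/(v − v_s).
f' = 681 × (333 + 3.333)/(333 − 6) = 681 × 336.33/327 ≈ 700 Hz.

700 Hz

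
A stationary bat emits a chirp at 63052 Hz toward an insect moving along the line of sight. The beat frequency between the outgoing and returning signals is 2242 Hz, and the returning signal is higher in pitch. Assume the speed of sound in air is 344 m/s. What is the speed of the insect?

Double Doppler shift off a moving reflector: f₂ = f₀ · (v + u)/(v − u) (u > 0 toward emitter).
Returning signal is higher, so f₂ = f₀ + Δf = 63052 + 2242 = 65294 Hz.
Rearranging, u = v · (f₂ − f₀)/(f₂ + f₀) = 344 × 2242/128346 ≈ 6.0 m/s.
So the insect is moving at 6.0 m/s toward the emitter.

6.0 m/s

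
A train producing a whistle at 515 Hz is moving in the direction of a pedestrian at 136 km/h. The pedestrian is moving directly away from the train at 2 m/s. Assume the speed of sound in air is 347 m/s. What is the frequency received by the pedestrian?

136 km/h = 37.78 m/s.
Both move, so f' = f · (v − v_o)/(v − v_s).
f' = 515 × (347 − 2)/(347 − 37.78) = 515 × 345/309.22 ≈ 575 Hz.

575 Hz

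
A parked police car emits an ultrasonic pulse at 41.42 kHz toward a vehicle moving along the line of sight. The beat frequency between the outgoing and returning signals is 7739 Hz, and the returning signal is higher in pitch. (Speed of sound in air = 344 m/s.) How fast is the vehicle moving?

Double Doppler shift off a moving reflector: f₂ = f₀ · (v + u)/(v − u) (u > 0 toward emitter).
Returning signal is higher, so f₂ = f₀ + Δf = 41420 + 7739 = 49159 Hz.
Rearranging, u = v · (f₂ − f₀)/(f₂ + f₀) = 344 × 7739/90579 ≈ 29 m/s.
So the vehicle is moving at 29 m/s toward the emitter.

29 m/s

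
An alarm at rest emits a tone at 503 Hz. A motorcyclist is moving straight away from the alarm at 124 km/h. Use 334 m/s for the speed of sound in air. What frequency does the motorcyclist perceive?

451 Hz

124 km/h = 34.44 m/s.
Only the observer moves, away from the source, so f' = f · (v − v_o)/v.
f' = 503 × (334 − 34.44)/334 = 503 × 299.56/334 ≈ 451 Hz.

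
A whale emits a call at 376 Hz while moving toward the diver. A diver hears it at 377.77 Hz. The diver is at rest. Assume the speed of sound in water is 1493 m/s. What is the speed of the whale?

7.0 m/s

f' = f · v/(v − v_s) ⇒ v_s = v · |1 − f/f'|.
v_s = 1493 × |1 − 376/377.77| = 1493 × 0.004685 ≈ 7.0 m/s.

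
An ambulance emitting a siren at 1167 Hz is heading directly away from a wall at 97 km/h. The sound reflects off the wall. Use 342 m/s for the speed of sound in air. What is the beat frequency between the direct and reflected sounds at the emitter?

97 km/h = 26.94 m/s.
The wall receives the sound from a moving source: f₁ = f₀ · v/(v + v_e) = 1167 × 342/368.94 ≈ 1081.8 Hz.
On the return leg the ambulance is a moving observer: f₂ = f₁ · (v − v_e)/v = 1081.8 × 315.06/342 ≈ 996.5 Hz.
Equivalently f₂ = f₀ · (v − v_e)/(v + v_e).
Beat against the emitted tone: |f₂ − f₀| = 2v_e·f₀/(v + v_e) = 2 × 26.94 × 1167/368.94 ≈ 170 Hz.

170 Hz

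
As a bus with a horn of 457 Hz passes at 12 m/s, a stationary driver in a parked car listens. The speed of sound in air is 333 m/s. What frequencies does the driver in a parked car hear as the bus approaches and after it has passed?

Approaching: f₁ = f · v/(v − v_s) = 457 × 333/321 ≈ 474 Hz.
Receding: f₂ = f · v/(v + v_s) = 457 × 333/345 ≈ 441 Hz.

474 Hz approaching; 441 Hz receding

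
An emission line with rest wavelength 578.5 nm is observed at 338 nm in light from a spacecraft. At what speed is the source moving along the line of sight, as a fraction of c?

λ'/λ₀ = 0.5843 < 1 (blueshift), so the source is approaching.
λ'/λ₀ = √((1 − β)/(1 + β)) for an approaching source ⇒ β = (1 − r²)/(1 + r²) with r = λ'/λ₀.
β = (1 − 0.3414)/(1 + 0.3414) ≈ 0.491.

0.491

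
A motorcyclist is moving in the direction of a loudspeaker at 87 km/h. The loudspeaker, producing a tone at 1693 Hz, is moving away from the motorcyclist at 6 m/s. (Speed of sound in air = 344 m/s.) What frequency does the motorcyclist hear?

87 km/h = 24.17 m/s.
With source receding and observer approaching, f' = f · (v + v_o)/(v + v_s).
f' = 1693 × (344 + 24.17)/(344 + 6) = 1693 × 368.17/350 ≈ 1781 Hz.

1781 Hz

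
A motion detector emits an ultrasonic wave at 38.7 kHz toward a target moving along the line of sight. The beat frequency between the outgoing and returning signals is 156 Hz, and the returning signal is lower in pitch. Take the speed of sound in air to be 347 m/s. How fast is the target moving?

Double Doppler shift off a moving reflector: f₂ = f₀ · (v + u)/(v − u) (u > 0 toward emitter).
Returning signal is lower, so f₂ = f₀ − Δf = 38700 − 156 = 38544 Hz.
Rearranging, u = v · (f₂ − f₀)/(f₂ + f₀) = 347 × -156/77244 ≈ -0.70 m/s.
So the target is moving at 0.70 m/s away from the emitter.

0.70 m/s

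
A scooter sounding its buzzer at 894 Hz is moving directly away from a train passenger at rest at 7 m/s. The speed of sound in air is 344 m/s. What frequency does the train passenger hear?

876 Hz

Only the source moves, away from the listener, so f' = f · v/(v + v_s).
f' = 894 × 344/(344 + 7) = 894 × 344/351 ≈ 876 Hz.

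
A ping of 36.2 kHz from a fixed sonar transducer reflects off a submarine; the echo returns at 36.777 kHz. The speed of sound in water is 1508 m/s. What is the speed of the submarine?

Double Doppler shift off a moving reflector: f₂ = f₀ · (v + u)/(v − u) (u > 0 toward emitter).
Rearranging, u = v · (f₂ − f₀)/(f₂ + f₀) = 1508 × 0.577/72.977 ≈ 11.9 m/s.
So the submarine is moving at 11.9 m/s toward the emitter.

11.9 m/s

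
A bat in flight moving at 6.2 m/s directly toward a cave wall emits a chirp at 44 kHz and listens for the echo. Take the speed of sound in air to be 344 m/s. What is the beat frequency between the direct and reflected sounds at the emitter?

1615 Hz

The cave wall receives the sound from a moving source: f₁ = f₀ · v/(v − v_e) = 44 × 344/337.8 ≈ 44.808 kHz.
On the return leg the bat in flight is a moving observer: f₂ = f₁ · (v + v_e)/v = 44.808 × 350.2/344 ≈ 45.615 kHz.
Beat against the emitted tone (with f₀ = 44000 Hz): |f₂ − f₀| = 2v_e·f₀/(v − v_e) = 2 × 6.2 × 44000/337.8 ≈ 1615 Hz.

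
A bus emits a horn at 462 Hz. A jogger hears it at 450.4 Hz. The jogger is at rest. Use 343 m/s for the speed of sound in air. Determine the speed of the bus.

8.8 m/s

f' < f, so the bus is receding.
f' = f · v/(v + v_s) ⇒ v_s = v · |1 − f/f'|.
v_s = 343 × |1 − 462/450.4| = 343 × 0.02575 ≈ 8.8 m/s.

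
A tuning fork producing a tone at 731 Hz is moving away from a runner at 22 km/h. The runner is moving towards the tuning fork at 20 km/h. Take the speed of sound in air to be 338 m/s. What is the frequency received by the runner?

22 km/h = 6.111 m/s; 20 km/h = 5.556 m/s.
General Doppler shift: f' = f · (v + v_o)/(v + v_s).
f' = 731 × (338 + 5.556)/(338 + 6.111) = 731 × 343.56/344.11 ≈ 730 Hz.

730 Hz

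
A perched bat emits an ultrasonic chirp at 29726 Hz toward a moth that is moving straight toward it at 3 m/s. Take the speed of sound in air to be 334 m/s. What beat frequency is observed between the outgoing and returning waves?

The moth first receives the wave as a moving observer: f₁ = f₀ · (v + u)/v = 29726 × (334 + 3)/334 ≈ 29993 Hz.
On reflection it acts as a source moving toward the stationary detector: f₂ = f₁ · v/(v − u) = 29993 × 334/331 ≈ 30265 Hz.
Beat frequency: |f₂ − f₀| = 2u·f₀/(v − u) = 2 × 3 × 29726/331 ≈ 539 Hz.

539 Hz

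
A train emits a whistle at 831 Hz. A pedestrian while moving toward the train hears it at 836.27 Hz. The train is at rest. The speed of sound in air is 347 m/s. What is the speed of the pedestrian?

2.20 m/s

f' = f · (v + v_o)/v ⇒ v_o = v · |f'/f − 1|.
v_o = 347 × |836.27/831 − 1| = 347 × 0.006342 ≈ 2.20 m/s.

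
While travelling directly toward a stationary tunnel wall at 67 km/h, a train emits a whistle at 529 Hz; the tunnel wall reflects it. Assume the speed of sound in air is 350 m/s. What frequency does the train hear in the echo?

588 Hz

67 km/h = 18.61 m/s.
The tunnel wall receives the sound from a moving source: f₁ = f₀ · v/(v − v_e) = 529 × 350/331.39 ≈ 559 Hz.
On the return leg the train is a moving observer: f₂ = f₁ · (v + v_e)/v = 559 × 368.61/350 ≈ 588 Hz.
Equivalently f₂ = f₀ · (v + v_e)/(v − v_e).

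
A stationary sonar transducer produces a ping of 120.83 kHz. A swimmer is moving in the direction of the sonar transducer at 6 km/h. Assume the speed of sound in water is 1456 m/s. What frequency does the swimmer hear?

121.0 kHz

6 km/h = 1.667 m/s.
Moving observer, stationary source: f' = f · (v + v_o)/v.
f' = 120.83 × (1456 + 1.667)/1456 = 120.83 × 1457.7/1456 ≈ 121.0 kHz.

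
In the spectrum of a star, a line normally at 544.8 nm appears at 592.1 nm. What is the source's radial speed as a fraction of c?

0.083

λ'/λ₀ = 1.0868 > 1 (redshift), so the source is receding.
λ'/λ₀ = √((1 + β)/(1 − β)) for a receding source ⇒ β = (r² − 1)/(r² + 1) with r = λ'/λ₀.
β = (1.1812 − 1)/(1.1812 + 1) ≈ 0.083.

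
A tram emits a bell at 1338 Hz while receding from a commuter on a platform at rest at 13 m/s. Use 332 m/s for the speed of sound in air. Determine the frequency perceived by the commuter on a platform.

1288 Hz

Moving source, stationary observer: f' = f · v/(v + v_s) since the source is receding.
f' = 1338 × 332/(332 + 13) = 1338 × 332/345 ≈ 1288 Hz.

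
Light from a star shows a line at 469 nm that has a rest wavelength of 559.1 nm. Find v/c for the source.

0.174

λ'/λ₀ = 0.8388 < 1 (blueshift), so the source is approaching.
λ'/λ₀ = √((1 − β)/(1 + β)) for an approaching source ⇒ β = (1 − r²)/(1 + r²) with r = λ'/λ₀.
β = (1 − 0.7037)/(1 + 0.7037) ≈ 0.174.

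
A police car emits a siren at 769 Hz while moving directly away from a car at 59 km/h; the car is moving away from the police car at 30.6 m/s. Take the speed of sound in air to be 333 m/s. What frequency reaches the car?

59 km/h = 16.39 m/s.
Both move, so f' = f · (v − v_o)/(v + v_s).
f' = 769 × (333 − 30.6)/(333 + 16.39) = 769 × 302.4/349.39 ≈ 666 Hz.

666 Hz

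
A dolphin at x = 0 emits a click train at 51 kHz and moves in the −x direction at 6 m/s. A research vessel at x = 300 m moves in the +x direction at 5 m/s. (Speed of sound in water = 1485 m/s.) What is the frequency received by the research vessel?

The observer lies on the +x side, so the source is heading away from the observer and the observer is heading away from the source.
Both move, so f' = f · (v − v_o)/(v + v_s).
f' = 51 × (1485 − 5)/(1485 + 6) = 51 × 1480/1491 ≈ 50.6 kHz.

50.6 kHz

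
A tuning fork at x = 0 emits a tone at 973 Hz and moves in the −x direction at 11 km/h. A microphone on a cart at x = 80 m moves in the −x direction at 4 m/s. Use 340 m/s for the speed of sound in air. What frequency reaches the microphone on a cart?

11 km/h = 3.056 m/s.
The observer lies on the +x side, so the source is heading away from the observer and the observer is heading toward the source.
General Doppler shift: f' = f · (v + v_o)/(v + v_s).
f' = 973 × (340 + 4)/(340 + 3.056) = 973 × 344/343.06 ≈ 976 Hz.

976 Hz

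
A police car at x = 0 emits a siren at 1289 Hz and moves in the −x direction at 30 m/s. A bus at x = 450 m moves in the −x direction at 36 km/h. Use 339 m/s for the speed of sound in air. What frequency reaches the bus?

36 km/h = 10 m/s.
The observer lies on the +x side, so the source is heading away from the observer and the observer is heading toward the source.
General Doppler shift: f' = f · (v + v_o)/(v + v_s).
f' = 1289 × (339 + 10)/(339 + 30) = 1289 × 349/369 ≈ 1219 Hz.

1219 Hz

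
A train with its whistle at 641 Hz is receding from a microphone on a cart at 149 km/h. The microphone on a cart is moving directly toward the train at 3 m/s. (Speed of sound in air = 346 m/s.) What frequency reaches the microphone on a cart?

577 Hz

149 km/h = 41.39 m/s.
With source receding and observer approaching, f' = f · (v + v_o)/(v + v_s).
f' = 641 × (346 + 3)/(346 + 41.39) = 641 × 349/387.39 ≈ 577 Hz.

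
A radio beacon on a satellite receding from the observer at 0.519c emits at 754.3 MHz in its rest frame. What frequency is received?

Relativistic Doppler for frequency: f' = f₀ · √((1 − β)/(1 + β)).
f' = 754.3 × √(0.4810/1.5190) = 754.3 × 0.56272 ≈ 424.5 MHz.

424.5 MHz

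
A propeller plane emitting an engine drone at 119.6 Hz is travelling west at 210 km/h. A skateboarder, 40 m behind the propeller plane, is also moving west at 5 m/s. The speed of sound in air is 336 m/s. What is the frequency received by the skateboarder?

210 km/h = 58.33 m/s.
The skateboarder is behind, so the propeller plane is moving away from it while the skateboarder is moving toward the propeller plane.
General Doppler shift: f' = f · (v + v_o)/(v + v_s).
f' = 119.6 × (336 + 5)/(336 + 58.33) = 119.6 × 341/394.33 ≈ 103 Hz.

103 Hz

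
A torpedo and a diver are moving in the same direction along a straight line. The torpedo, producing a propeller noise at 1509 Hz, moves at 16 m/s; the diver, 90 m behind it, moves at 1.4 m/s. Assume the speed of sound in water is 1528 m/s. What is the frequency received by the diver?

The diver is behind, so the torpedo is moving away from it while the diver is moving toward the torpedo.
Both move, so f' = f · (v + v_o)/(v + v_s).
f' = 1509 × (1528 + 1.4)/(1528 + 16) = 1509 × 1529.4/1544 ≈ 1495 Hz.

1495 Hz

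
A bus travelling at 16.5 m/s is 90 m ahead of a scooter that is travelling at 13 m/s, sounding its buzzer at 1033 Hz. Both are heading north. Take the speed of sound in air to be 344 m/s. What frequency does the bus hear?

1022 Hz

The bus is ahead, so the scooter is moving toward it while the bus is moving away from the scooter.
General Doppler shift: f' = f · (v − v_o)/(v − v_s).
f' = 1033 × (344 − 16.5)/(344 − 13) = 1033 × 327.5/331 ≈ 1022 Hz.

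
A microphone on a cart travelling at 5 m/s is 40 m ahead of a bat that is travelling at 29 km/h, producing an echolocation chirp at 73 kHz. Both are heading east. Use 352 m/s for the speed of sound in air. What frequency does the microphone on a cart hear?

29 km/h = 8.056 m/s.
The microphone on a cart is ahead, so the bat is moving toward it while the microphone on a cart is moving away from the bat.
Both move, so f' = f · (v − v_o)/(v − v_s).
f' = 73 × (352 − 5)/(352 − 8.056) = 73 × 347/343.94 ≈ 73.6 kHz.

73.6 kHz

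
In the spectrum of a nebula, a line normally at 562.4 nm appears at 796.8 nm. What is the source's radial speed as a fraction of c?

λ'/λ₀ = 1.4168 > 1 (redshift), so the source is receding.
λ'/λ₀ = √((1 + β)/(1 − β)) for a receding source ⇒ β = (r² − 1)/(r² + 1) with r = λ'/λ₀.
β = (2.0073 − 1)/(2.0073 + 1) ≈ 0.335.

0.335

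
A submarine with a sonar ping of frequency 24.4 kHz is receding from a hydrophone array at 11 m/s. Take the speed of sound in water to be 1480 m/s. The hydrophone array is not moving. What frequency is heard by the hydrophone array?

24.2 kHz

Only the source moves, away from the listener, so f' = f · v/(v + v_s).
f' = 24.4 × 1480/(1480 + 11) = 24.4 × 1480/1491 ≈ 24.2 kHz.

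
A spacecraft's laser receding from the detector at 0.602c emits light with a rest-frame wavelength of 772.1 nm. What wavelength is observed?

1549.0 nm

Relativistic Doppler for wavelength: λ' = λ₀ · √((1 + β)/(1 − β)).
λ' = 772.1 × √(1.6020/0.3980) = 772.1 × 2.00627 ≈ 1549.0 nm.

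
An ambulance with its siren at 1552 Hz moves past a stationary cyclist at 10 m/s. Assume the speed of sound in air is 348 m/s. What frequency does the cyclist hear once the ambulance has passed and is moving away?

1509 Hz

Receding: f₂ = f · v/(v + v_s) = 1552 × 348/358 ≈ 1509 Hz.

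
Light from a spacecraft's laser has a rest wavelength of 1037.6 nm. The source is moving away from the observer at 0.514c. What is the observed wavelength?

1831.4 nm

Relativistic Doppler for wavelength: λ' = λ₀ · √((1 + β)/(1 − β)).
λ' = 1037.6 × √(1.5140/0.4860) = 1037.6 × 1.76500 ≈ 1831.4 nm.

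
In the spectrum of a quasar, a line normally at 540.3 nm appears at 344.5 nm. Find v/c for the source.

0.422c

λ'/λ₀ = 0.6376 < 1 (blueshift), so the source is approaching.
λ'/λ₀ = √((1 − β)/(1 + β)) for an approaching source ⇒ β = (1 − r²)/(1 + r²) with r = λ'/λ₀.
β = (1 − 0.4065)/(1 + 0.4065) ≈ 0.422.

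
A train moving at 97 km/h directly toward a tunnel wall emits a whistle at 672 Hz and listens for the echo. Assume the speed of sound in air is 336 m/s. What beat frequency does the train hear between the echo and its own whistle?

117 Hz

97 km/h = 26.94 m/s.
The tunnel wall receives the sound from a moving source: f₁ = f₀ · v/(v − v_e) = 672 × 336/309.06 ≈ 730.6 Hz.
On the return leg the train is a moving observer: f₂ = f₁ · (v + v_e)/v = 730.6 × 362.94/336 ≈ 789.2 Hz.
Equivalently f₂ = f₀ · (v + v_e)/(v − v_e).
Beat against the emitted tone: |f₂ − f₀| = 2v_e·f₀/(v − v_e) = 2 × 26.94 × 672/309.06 ≈ 117 Hz.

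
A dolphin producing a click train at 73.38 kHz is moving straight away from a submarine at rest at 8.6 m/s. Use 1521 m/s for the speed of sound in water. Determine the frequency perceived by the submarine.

With the source moving away from a stationary observer, f' = f · v/(v + v_s).
f' = 73.38 × 1521/(1521 + 8.6) = 73.38 × 1521/1530 ≈ 73.0 kHz.

73.0 kHz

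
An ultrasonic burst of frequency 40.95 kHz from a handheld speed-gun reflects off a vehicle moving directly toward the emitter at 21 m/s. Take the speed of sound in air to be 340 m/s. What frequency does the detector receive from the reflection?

46.3 kHz

At the vehicle (a moving observer), f₁ = f₀ · (v + u)/v = 40.95 × 361/340 ≈ 43.5 kHz.
The reflection then acts as a moving source: f₂ = f₁ · v/(v − u) ≈ 46.3 kHz.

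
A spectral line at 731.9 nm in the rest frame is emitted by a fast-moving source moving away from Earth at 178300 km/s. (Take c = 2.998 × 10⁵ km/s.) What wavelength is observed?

β = v/c = 178300/299800 = 0.5947.
Relativistic Doppler for wavelength: λ' = λ₀ · √((1 + β)/(1 − β)).
λ' = 731.9 × √(1.5947/0.4053) = 731.9 × 1.98368 ≈ 1451.9 nm.

1451.9 nm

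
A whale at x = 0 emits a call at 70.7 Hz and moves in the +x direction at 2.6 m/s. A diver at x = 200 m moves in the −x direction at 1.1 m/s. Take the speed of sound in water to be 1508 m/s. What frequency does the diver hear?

71 Hz

The observer lies on the +x side, so the source is heading toward the observer and the observer is heading toward the source.
Both move, so f' = f · (v + v_o)/(v − v_s).
f' = 70.7 × (1508 + 1.1)/(1508 − 2.6) = 70.7 × 1509.1/1505.4 ≈ 71 Hz.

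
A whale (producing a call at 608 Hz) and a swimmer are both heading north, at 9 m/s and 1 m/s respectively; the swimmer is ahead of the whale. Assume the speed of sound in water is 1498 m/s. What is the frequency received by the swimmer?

611 Hz

The swimmer is ahead, so the whale is moving toward it while the swimmer is moving away from the whale.
With source approaching and observer receding, f' = f · (v − v_o)/(v − v_s).
f' = 608 × (1498 − 1)/(1498 − 9) = 608 × 1497/1489 ≈ 611 Hz.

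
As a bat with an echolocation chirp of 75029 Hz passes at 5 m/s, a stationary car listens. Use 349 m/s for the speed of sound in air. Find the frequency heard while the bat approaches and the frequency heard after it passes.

Approaching: f₁ = f · v/(v − v_s) = 75029 × 349/344 ≈ 76120 Hz.
Receding: f₂ = f · v/(v + v_s) = 75029 × 349/354 ≈ 73969 Hz.

76120 Hz approaching; 73969 Hz receding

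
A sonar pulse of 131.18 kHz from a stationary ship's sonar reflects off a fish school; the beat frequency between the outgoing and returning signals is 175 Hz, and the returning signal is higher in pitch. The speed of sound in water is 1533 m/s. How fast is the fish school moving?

Double Doppler shift off a moving reflector: f₂ = f₀ · (v + u)/(v − u) (u > 0 toward emitter).
Returning signal is higher, so f₂ = f₀ + Δf = 131180 + 175 = 131355 Hz.
Rearranging, u = v · (f₂ − f₀)/(f₂ + f₀) = 1533 × 175/262535 ≈ 1.02 m/s.
So the fish school is moving at 1.02 m/s toward the emitter.

1.02 m/s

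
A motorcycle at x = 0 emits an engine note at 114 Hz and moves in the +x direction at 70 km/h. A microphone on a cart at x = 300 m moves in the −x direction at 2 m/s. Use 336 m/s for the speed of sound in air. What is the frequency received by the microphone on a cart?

122 Hz

70 km/h = 19.44 m/s.
The observer lies on the +x side, so the source is heading toward the observer and the observer is heading toward the source.
General Doppler shift: f' = f · (v + v_o)/(v − v_s).
f' = 114 × (336 + 2)/(336 − 19.44) = 114 × 338/316.56 ≈ 122 Hz.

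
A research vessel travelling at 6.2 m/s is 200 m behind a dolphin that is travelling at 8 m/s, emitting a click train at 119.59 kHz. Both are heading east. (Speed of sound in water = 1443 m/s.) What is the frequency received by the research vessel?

119.4 kHz

The research vessel is behind, so the dolphin is moving away from it while the research vessel is moving toward the dolphin.
With source receding and observer approaching, f' = f · (v + v_o)/(v + v_s).
f' = 119.59 × (1443 + 6.2)/(1443 + 8) = 119.59 × 1449.2/1451 ≈ 119.4 kHz.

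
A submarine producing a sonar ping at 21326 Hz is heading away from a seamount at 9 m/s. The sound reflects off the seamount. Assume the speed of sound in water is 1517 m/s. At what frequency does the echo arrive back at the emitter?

21074 Hz

The seamount receives the sound from a moving source: f₁ = f₀ · v/(v + v_e) = 21326 × 1517/1526 ≈ 21200 Hz.
On the return leg the submarine is a moving observer: f₂ = f₁ · (v − v_e)/v = 21200 × 1508/1517 ≈ 21074 Hz.
Equivalently f₂ = f₀ · (v − v_e)/(v + v_e).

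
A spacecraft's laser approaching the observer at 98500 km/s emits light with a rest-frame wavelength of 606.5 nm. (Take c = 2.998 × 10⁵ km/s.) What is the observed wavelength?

β = v/c = 98500/299800 = 0.3286.
Relativistic Doppler for wavelength: λ' = λ₀ · √((1 − β)/(1 + β)).
λ' = 606.5 × √(0.6714/1.3286) = 606.5 × 0.71091 ≈ 431.2 nm.

431.2 nm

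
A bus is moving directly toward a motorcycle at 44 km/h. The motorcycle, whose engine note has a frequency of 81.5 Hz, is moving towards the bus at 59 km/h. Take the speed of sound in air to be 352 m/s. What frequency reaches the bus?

59 km/h = 16.39 m/s; 44 km/h = 12.22 m/s.
Both move, so f' = f · (v + v_o)/(v − v_s).
f' = 81.5 × (352 + 12.22)/(352 − 16.39) = 81.5 × 364.22/335.61 ≈ 88 Hz.

88 Hz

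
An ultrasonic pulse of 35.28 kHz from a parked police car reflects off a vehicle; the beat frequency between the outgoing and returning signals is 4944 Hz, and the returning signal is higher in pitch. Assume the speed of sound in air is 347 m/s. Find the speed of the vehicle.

22.7 m/s

Double Doppler shift off a moving reflector: f₂ = f₀ · (v + u)/(v − u) (u > 0 toward emitter).
Returning signal is higher, so f₂ = f₀ + Δf = 35280 + 4944 = 40224 Hz.
Rearranging, u = v · (f₂ − f₀)/(f₂ + f₀) = 347 × 4944/75504 ≈ 22.7 m/s.
So the vehicle is moving at 22.7 m/s toward the emitter.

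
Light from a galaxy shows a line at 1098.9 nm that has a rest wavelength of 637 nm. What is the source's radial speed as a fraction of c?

0.497c

λ'/λ₀ = 1.7251 > 1 (redshift), so the source is receding.
λ'/λ₀ = √((1 + β)/(1 − β)) for a receding source ⇒ β = (r² − 1)/(r² + 1) with r = λ'/λ₀.
β = (2.9760 − 1)/(2.9760 + 1) ≈ 0.497.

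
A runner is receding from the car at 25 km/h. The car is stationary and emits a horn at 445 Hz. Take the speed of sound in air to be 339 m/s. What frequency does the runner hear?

25 km/h = 6.944 m/s.
Moving observer, stationary source: f' = f · (v − v_o)/v.
f' = 445 × (339 − 6.944)/339 = 445 × 332.06/339 ≈ 436 Hz.

436 Hz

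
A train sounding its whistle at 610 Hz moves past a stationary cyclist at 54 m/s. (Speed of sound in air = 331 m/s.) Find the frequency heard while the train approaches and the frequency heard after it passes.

729 Hz approaching; 524 Hz receding

Approaching: f₁ = f · v/(v − v_s) = 610 × 331/277 ≈ 729 Hz.
Receding: f₂ = f · v/(v + v_s) = 610 × 331/385 ≈ 524 Hz.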